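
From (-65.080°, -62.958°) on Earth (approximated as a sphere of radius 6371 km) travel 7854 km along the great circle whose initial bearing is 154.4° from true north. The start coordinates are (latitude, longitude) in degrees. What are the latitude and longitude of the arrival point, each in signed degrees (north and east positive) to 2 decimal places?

Angular distance δ = d/R = 7854/6371 = 1.23277 rad; initial bearing θ = 2.6948 rad.
sin φ₂ = sin φ₁ cos δ + cos φ₁ sin δ cos θ = (-0.9069)(0.3316) + (0.4214)(0.9434)(-0.9018) = -0.6592, so φ₂ = -41.24°.
Δλ = atan2(sin θ sin δ cos φ₁, cos δ − sin φ₁ sin φ₂) = atan2(0.1718, -0.2662) = 147.172°.
λ₂ = -62.958° + 147.172° = 84.21°.

-41.24°, 84.21°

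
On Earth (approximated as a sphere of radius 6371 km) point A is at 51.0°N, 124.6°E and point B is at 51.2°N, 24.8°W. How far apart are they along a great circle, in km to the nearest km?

Let φ₁ = 0.8901 rad, φ₂ = 0.8936 rad, and Δλ = -2.6075 rad.
cos c = sin φ₁ sin φ₂ + cos φ₁ cos φ₂ cos Δλ = (0.7771)(0.7793) + (0.6293)(0.6266)(-0.8607) = 0.26624,
so c = arccos(0.26624) = 1.30131 rad.
Distance = R·c = 6371 × 1.3013 ≈ 8291 km.

8291 km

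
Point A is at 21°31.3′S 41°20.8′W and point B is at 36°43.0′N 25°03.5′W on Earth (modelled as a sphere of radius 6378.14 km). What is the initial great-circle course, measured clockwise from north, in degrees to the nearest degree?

With φ₁ = -0.3756, φ₂ = 0.6408, Δλ = 0.2843 rad, the forward-azimuth formula gives
θ = atan2( sin Δλ cos φ₂ , cos φ₁ sin φ₂ − sin φ₁ cos φ₂ cos Δλ ) = atan2(0.2248, 0.8384) = 15.01°.
So the initial bearing is 15°.

15°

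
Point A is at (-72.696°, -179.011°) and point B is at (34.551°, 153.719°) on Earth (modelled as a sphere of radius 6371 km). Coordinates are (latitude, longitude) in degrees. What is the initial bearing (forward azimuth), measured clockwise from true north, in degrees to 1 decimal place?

336.5°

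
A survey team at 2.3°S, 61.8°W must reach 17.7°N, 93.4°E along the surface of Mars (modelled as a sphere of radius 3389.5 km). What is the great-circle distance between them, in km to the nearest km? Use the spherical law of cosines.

8945 km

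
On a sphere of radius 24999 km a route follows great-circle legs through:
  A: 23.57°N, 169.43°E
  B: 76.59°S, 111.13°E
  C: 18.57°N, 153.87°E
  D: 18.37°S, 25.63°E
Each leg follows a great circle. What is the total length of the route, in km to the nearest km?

Leg A→B: central angle 1.8517 rad, distance 46291.8 km.
Leg B→C: central angle 1.7197 rad, distance 42989.9 km.
Leg C→D: central angle 2.2879 rad, distance 57194.9 km.
Total: 46291.8 + 42989.9 + 57194.9 ≈ 146477 km.

146477 km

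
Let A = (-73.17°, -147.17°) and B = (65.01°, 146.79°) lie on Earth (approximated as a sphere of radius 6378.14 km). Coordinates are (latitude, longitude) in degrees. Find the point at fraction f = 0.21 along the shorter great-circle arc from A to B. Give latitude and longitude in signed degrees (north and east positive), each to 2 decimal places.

-45.78°, -176.32°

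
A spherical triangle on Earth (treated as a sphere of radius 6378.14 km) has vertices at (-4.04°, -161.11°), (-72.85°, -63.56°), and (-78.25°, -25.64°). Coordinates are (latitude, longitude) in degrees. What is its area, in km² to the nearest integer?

Side lengths (central angles): a = 0.1853, b = 1.6467, c = 1.5421 rad; semiperimeter s = 1.6871.
By l'Huilier's theorem, tan(E/4) = √[tan(s/2) tan((s−a)/2) tan((s−b)/2) tan((s−c)/2)], giving spherical excess E = 0.1567 rad.
Area = E·R² = 0.1567 × (6378.14)² ≈ 6374037 km².

6374037 km²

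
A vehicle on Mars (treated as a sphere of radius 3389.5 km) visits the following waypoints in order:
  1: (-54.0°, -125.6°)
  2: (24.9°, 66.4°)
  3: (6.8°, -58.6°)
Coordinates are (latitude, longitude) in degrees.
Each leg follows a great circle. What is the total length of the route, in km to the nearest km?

15818 km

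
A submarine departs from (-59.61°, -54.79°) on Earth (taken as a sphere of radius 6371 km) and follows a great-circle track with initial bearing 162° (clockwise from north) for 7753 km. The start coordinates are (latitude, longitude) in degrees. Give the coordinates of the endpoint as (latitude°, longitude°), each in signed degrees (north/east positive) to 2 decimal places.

-48.61°, 99.21°

Angular distance δ = d/R = 7753/6371 = 1.21692 rad; initial bearing θ = 2.8274 rad.
sin φ₂ = sin φ₁ cos δ + cos φ₁ sin δ cos θ = (-0.8626)(0.3465) + (0.5059)(0.9380)(-0.9511) = -0.7502, so φ₂ = -48.61°.
Δλ = atan2(sin θ sin δ cos φ₁, cos δ − sin φ₁ sin φ₂) = atan2(0.1466, -0.3006) = 153.997°.
λ₂ = -54.790° + 153.997° = 99.21°.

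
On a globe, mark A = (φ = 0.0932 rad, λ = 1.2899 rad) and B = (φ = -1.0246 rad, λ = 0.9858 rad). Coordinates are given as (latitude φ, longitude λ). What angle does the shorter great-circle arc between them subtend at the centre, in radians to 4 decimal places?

1.1440 rad

Let φ₁ = 0.0932 rad, φ₂ = -1.0246 rad, and Δλ = -0.3041 rad.
Haversine: a = sin²(Δφ/2) + cos φ₁ cos φ₂ sin²(Δλ/2) = 0.2812 + (0.9957)(0.5194)(0.0229) = 0.29303.
Central angle c = 2·arcsin(√a) = 1.14403 rad.
So the angular separation is 1.1440 rad.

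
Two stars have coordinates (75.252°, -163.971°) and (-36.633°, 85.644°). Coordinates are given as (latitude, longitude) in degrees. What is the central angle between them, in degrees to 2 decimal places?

With latitudes φ₁ = 75.252°, φ₂ = -36.633° and longitude difference Δλ = -110.385°:
cos c = sin φ₁ sin φ₂ + cos φ₁ cos φ₂ cos Δλ = (0.9671)(-0.5967) + (0.2546)(0.8025)(-0.3483) = -0.64819,
so c = arccos(-0.64819) = 2.27600 rad.
So the angular separation is 130.41°.

130.41°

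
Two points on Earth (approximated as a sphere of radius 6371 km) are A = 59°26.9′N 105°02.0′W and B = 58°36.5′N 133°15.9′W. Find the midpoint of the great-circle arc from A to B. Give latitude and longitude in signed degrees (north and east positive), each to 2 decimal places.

59.80°, -119.33°

The central angle between A and B is δ = 0.2521 rad.
With f = 0.5, the slerp weights are sin((1−f)δ)/sin δ = 0.5040 and sin(fδ)/sin δ = 0.5040.
Weighted sum of the unit vectors: (0.5040)·(-0.1318,-0.4909,0.8612) + (0.5040)·(-0.3570,-0.3793,0.8536) = (-0.2464, -0.4386, 0.8643).
Converting back: φ = atan2(z, √(x²+y²)) = 59.80°, λ = atan2(y, x) = -119.33°.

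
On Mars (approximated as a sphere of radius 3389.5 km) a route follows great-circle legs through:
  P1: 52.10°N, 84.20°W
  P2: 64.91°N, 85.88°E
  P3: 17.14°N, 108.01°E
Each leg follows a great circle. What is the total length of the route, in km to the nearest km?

6672 km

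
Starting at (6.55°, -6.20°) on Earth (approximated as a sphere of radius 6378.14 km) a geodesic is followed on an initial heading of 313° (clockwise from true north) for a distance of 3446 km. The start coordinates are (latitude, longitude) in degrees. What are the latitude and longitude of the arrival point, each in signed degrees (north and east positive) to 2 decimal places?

26.51°, -31.06°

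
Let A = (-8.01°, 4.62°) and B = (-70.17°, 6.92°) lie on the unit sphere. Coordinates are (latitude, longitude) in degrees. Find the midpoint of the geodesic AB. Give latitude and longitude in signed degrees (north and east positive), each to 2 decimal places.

The central angle between A and B is δ = 1.0852 rad.
With f = 0.5, the slerp weights are sin((1−f)δ)/sin δ = 0.5839 and sin(fδ)/sin δ = 0.5839.
Weighted sum of the unit vectors: (0.5839)·(0.9870,0.0798,-0.1393) + (0.5839)·(0.3368,0.0409,-0.9407) = (0.7729, 0.0704, -0.6306).
Converting back: φ = atan2(z, √(x²+y²)) = -39.09°, λ = atan2(y, x) = 5.21°.

-39.09°, 5.21°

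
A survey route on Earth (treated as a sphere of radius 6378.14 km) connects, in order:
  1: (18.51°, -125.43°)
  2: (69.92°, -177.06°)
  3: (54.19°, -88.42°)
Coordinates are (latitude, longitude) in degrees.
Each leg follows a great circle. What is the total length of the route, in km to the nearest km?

Leg 1→2: central angle 1.0469 rad, distance 6677.2 km.
Leg 2→3: central angle 0.6975 rad, distance 4448.9 km.
Total: 6677.2 + 4448.9 ≈ 11126 km.

11126 km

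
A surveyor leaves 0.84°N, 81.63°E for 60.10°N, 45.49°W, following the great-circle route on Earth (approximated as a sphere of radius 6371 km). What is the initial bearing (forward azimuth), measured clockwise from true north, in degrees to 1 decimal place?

Δλ = -127.120° = -2.2187 rad.
y = sin Δλ · cos φ₂ = (-0.7974)(0.4985) = -0.3975
x = cos φ₁ sin φ₂ − sin φ₁ cos φ₂ cos Δλ = (0.9999)(0.8669) − (0.0147)(0.4985)(-0.6035) = 0.8712
θ = atan2(y, x) = -24.52°; adding 360° gives 335.5°.

335.5°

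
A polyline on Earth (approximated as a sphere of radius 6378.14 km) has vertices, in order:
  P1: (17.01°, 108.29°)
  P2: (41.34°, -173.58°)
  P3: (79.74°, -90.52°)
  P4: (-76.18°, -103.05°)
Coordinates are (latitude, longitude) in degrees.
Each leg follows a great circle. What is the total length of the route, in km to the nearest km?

30542 km

Leg P1→P2: central angle 1.2229 rad, distance 7799.9 km.
Leg P2→P3: central angle 0.8418 rad, distance 5369.1 km.
Leg P3→P4: central angle 2.7238 rad, distance 17372.8 km.
Total: 7799.9 + 5369.1 + 17372.8 ≈ 30542 km.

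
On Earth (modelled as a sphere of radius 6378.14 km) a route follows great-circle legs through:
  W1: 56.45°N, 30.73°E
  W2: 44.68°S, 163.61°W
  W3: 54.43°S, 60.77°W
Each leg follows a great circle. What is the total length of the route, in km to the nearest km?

Leg W1→W2: central angle 2.8829 rad, distance 18387.7 km.
Leg W2→W3: central angle 1.0701 rad, distance 6825.3 km.
Total: 18387.7 + 6825.3 ≈ 25213 km.

25213 km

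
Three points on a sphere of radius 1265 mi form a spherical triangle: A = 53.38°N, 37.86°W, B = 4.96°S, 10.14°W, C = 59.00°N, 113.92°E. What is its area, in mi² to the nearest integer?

1191621 mi²

Side lengths (central angles): a = 1.9407, b = 1.1404, c = 1.0965 rad; semiperimeter s = 2.0888.
By l'Huilier's theorem, tan(E/4) = √[tan(s/2) tan((s−a)/2) tan((s−b)/2) tan((s−c)/2)], giving spherical excess E = 0.7447 rad.
Area = E·R² = 0.7447 × (1265)² ≈ 1191621 mi².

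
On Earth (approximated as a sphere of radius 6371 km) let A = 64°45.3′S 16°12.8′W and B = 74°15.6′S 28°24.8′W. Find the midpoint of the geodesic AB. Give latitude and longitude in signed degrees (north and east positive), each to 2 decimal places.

-69.61°, -20.95°

The central angle between A and B is δ = 0.1810 rad.
With f = 0.5, the slerp weights are sin((1−f)δ)/sin δ = 0.5021 and sin(fδ)/sin δ = 0.5021.
Weighted sum of the unit vectors: (0.5021)·(0.4095,-0.1191,-0.9045) + (0.5021)·(0.2386,-0.1291,-0.9625) = (0.3254, -0.1246, -0.9373).
Converting back: φ = atan2(z, √(x²+y²)) = -69.61°, λ = atan2(y, x) = -20.95°.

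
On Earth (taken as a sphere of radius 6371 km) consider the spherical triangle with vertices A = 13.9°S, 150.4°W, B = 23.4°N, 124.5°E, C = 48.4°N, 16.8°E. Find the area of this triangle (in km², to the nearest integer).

90573391 km²

Side lengths (central angles): a = 1.4588, b = 2.5117, c = 1.5901 rad; semiperimeter s = 2.7803.
By l'Huilier's theorem, tan(E/4) = √[tan(s/2) tan((s−a)/2) tan((s−b)/2) tan((s−c)/2)], giving spherical excess E = 2.2314 rad.
Area = E·R² = 2.2314 × (6371)² ≈ 90573391 km².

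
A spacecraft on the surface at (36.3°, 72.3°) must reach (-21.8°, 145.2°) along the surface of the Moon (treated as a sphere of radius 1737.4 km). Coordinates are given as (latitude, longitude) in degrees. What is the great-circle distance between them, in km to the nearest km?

2729 km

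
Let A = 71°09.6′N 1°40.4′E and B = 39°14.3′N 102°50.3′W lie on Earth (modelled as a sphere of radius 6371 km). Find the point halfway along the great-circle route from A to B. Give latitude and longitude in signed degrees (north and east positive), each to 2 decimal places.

The central angle between A and B is δ = 1.0051 rad.
With f = 0.5, the slerp weights are sin((1−f)δ)/sin δ = 0.5705 and sin(fδ)/sin δ = 0.5705.
Weighted sum of the unit vectors: (0.5705)·(0.3228,0.0094,0.9464) + (0.5705)·(-0.1721,-0.7552,0.6325) = (0.0860, -0.4255, 0.9009).
Converting back: φ = atan2(z, √(x²+y²)) = 64.27°, λ = atan2(y, x) = -78.58°.

64.27°, -78.58°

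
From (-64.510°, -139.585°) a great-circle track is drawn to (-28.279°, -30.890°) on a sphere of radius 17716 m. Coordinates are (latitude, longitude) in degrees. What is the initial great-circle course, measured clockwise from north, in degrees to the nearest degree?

119°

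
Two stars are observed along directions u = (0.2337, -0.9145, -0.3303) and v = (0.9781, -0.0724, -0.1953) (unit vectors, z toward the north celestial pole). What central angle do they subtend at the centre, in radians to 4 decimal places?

u·v = 0.3593; |u| = 1.0000, |v| = 1.0000.
cos θ = (u·v)/(|u||v|) = 0.3593, so θ = 1.2033 rad.

1.2033 rad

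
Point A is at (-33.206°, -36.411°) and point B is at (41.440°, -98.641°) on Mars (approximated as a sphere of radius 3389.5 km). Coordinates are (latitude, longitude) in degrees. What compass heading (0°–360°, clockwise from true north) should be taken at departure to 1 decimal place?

With φ₁ = -0.5796, φ₂ = 0.7233, Δλ = -1.0861 rad, the forward-azimuth formula gives
θ = atan2( sin Δλ cos φ₂ , cos φ₁ sin φ₂ − sin φ₁ cos φ₂ cos Δλ ) = atan2(-0.6633, 0.7450) = -41.68°.
Adding 360° brings this into [0°, 360°): 318.3°.

318.3°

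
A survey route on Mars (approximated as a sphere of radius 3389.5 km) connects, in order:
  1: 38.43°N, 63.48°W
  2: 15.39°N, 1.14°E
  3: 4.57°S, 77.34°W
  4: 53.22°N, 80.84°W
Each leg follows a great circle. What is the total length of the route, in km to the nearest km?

11759 km

Leg 1→2: central angle 1.0602 rad, distance 3593.6 km.
Leg 2→3: central angle 1.3992 rad, distance 4742.5 km.
Leg 3→4: central angle 1.0099 rad, distance 3423.2 km.
Total: 3593.6 + 4742.5 + 3423.2 ≈ 11759 km.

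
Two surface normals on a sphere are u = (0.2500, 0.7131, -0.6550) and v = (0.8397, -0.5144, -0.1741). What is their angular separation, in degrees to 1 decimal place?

92.5°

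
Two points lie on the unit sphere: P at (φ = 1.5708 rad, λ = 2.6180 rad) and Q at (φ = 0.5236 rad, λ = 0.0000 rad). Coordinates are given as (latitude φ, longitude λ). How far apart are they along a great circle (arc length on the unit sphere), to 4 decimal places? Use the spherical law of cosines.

1.0472

In radians: φ₁ = 1.5708, φ₂ = 0.5236, Δλ = -150.000° = -2.6180 rad.
cos c = sin φ₁ sin φ₂ + cos φ₁ cos φ₂ cos Δλ = (1.0000)(0.5000) + (-0.0000)(0.8660)(-0.8660) = 0.50000,
so c = arccos(0.50000) = 1.04719 rad.
On the unit sphere the arc length equals the central angle: 1.0472.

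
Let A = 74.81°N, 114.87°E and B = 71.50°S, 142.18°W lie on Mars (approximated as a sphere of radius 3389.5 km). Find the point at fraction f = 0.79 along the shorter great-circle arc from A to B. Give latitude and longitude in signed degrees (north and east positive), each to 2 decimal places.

Central angle δ = 2.7758 rad. Interpolating on the sphere with fraction f = 0.79:
P = [sin((1−f)δ)·A + sin(fδ)·B] / sin δ = 1.5387·A + 2.2718·B in Cartesian coordinates,
giving P = (-0.7390, -0.0762, -0.6694), i.e. latitude -42.02°, longitude -174.11°.

-42.02°, -174.11°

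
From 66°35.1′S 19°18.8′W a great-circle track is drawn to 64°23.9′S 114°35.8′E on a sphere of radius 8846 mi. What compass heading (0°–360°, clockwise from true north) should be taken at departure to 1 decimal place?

Δλ = 133.910° = 2.3372 rad.
y = sin Δλ · cos φ₂ = (0.7204)(0.4321) = 0.3113
x = cos φ₁ sin φ₂ − sin φ₁ cos φ₂ cos Δλ = (0.3974)(-0.9018) − (-0.9177)(0.4321)(-0.6935) = -0.6334
θ = atan2(y, x) = 153.83°, so the bearing is 153.8°.

153.8°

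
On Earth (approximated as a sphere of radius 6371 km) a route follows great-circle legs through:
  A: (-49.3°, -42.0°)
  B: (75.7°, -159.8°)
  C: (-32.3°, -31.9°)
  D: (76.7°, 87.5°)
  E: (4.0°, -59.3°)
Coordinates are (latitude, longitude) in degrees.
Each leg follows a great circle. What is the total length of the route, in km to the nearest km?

55535 km

Leg A→B: central angle 2.5145 rad, distance 16020.2 km.
Leg B→C: central angle 2.2732 rad, distance 14482.5 km.
Leg C→D: central angle 2.2338 rad, distance 14231.5 km.
Leg D→E: central angle 1.6953 rad, distance 10800.5 km.
Total: 16020.2 + 14482.5 + 14231.5 + 10800.5 ≈ 55535 km.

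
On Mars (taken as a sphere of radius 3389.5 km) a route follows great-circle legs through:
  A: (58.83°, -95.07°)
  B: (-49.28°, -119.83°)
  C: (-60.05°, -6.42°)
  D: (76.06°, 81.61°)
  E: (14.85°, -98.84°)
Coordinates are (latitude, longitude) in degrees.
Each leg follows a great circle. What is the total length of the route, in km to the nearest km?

Leg A→B: central angle 1.9197 rad, distance 6506.9 km.
Leg B→C: central angle 1.0154 rad, distance 3441.6 km.
Leg C→D: central angle 2.5622 rad, distance 8684.7 km.
Leg D→E: central angle 1.5549 rad, distance 5270.4 km.
Total: 6506.9 + 3441.6 + 8684.7 + 5270.4 ≈ 23904 km.

23904 km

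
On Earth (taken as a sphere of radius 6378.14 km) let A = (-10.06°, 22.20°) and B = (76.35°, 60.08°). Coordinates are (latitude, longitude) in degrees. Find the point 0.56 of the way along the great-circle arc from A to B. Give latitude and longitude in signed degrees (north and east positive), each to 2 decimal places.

The central angle between A and B is δ = 1.5571 rad.
With f = 0.56, the slerp weights are sin((1−f)δ)/sin δ = 0.6328 and sin(fδ)/sin δ = 0.7657.
Weighted sum of the unit vectors: (0.6328)·(0.9116,0.3720,-0.1747) + (0.7657)·(0.1177,0.2045,0.9718) = (0.6670, 0.3920, 0.6335).
Converting back: φ = atan2(z, √(x²+y²)) = 39.31°, λ = atan2(y, x) = 30.44°.

39.31°, 30.44°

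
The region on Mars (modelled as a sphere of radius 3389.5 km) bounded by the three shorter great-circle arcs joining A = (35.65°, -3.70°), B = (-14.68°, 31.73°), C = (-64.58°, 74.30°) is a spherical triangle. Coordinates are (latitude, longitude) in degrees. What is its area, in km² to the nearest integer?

Side lengths (central angles): a = 1.0067, b = 2.0419, c = 1.0555 rad; semiperimeter s = 2.0520.
By l'Huilier's theorem, tan(E/4) = √[tan(s/2) tan((s−a)/2) tan((s−b)/2) tan((s−c)/2)], giving spherical excess E = 0.2044 rad.
Area = E·R² = 0.2044 × (3389.5)² ≈ 2348343 km².

2348343 km²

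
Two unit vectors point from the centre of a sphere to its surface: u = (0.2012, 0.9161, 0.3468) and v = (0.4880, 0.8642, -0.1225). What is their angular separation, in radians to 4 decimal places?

0.5597 rad

u·v = 0.8474; |u| = 1.0000, |v| = 1.0000.
cos θ = (u·v)/(|u||v|) = 0.8474, so θ = 0.5597 rad.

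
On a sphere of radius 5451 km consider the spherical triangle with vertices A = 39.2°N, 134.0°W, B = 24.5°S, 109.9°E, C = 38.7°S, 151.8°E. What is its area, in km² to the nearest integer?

25683450 km²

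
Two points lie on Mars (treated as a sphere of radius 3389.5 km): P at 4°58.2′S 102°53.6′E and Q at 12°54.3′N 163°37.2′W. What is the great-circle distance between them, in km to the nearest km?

5590 km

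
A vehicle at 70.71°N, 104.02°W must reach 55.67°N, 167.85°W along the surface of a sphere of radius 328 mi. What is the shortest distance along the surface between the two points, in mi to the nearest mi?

In radians: φ₁ = 1.2341, φ₂ = 0.9716, Δλ = -63.830° = -1.1140 rad.
Haversine: a = sin²(Δφ/2) + cos φ₁ cos φ₂ sin²(Δλ/2) = 0.0171 + (0.3303)(0.5640)(0.2795) = 0.06920.
Central angle c = 2·arcsin(√a) = 0.53237 rad.
Distance = R·c = 328 × 0.5324 ≈ 175 mi.

175 mi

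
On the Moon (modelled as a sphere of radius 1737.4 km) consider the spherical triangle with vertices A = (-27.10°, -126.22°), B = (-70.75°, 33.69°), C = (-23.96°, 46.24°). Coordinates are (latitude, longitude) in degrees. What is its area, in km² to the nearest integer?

149670 km²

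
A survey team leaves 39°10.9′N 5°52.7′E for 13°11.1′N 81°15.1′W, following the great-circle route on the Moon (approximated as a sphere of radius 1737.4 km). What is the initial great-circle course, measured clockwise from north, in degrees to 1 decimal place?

278.5°

With φ₁ = 0.6838, φ₂ = 0.2301, Δλ = -1.5207 rad, the forward-azimuth formula gives
θ = atan2( sin Δλ cos φ₂ , cos φ₁ sin φ₂ − sin φ₁ cos φ₂ cos Δλ ) = atan2(-0.9724, 0.1460) = -81.46°.
Adding 360° brings this into [0°, 360°): 278.5°.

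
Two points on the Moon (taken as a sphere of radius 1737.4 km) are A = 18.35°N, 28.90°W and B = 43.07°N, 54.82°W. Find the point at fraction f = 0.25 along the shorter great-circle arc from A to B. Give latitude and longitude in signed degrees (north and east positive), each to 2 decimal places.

24.96°, -34.22°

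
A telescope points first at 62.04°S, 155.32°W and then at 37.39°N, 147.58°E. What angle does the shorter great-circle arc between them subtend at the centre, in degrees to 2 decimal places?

109.51°

With latitudes φ₁ = -62.040°, φ₂ = 37.390° and longitude difference Δλ = -57.100°:
Haversine: a = sin²(Δφ/2) + cos φ₁ cos φ₂ sin²(Δλ/2) = 0.5819 + (0.4689)(0.7945)(0.2284) = 0.66701.
Central angle c = 2·arcsin(√a) = 1.91136 rad.
So the angular separation is 109.51°.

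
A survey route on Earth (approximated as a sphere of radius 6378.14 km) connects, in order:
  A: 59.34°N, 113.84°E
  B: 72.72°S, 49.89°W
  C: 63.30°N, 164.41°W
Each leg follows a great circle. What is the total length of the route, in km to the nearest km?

35676 km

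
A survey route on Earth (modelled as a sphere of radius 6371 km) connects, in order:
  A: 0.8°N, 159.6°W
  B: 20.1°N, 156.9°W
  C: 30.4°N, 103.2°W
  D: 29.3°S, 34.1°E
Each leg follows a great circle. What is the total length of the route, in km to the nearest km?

Leg A→B: central angle 0.3400 rad, distance 2166.1 km.
Leg B→C: central angle 0.8587 rad, distance 5470.8 km.
Leg C→D: central angle 2.4988 rad, distance 15919.9 km.
Total: 2166.1 + 5470.8 + 15919.9 ≈ 23557 km.

23557 km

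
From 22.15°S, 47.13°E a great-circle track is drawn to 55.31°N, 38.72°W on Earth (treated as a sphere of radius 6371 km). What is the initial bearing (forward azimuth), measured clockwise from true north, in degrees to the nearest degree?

Δλ = -85.850° = -1.4984 rad.
y = sin Δλ · cos φ₂ = (-0.9974)(0.5691) = -0.5676
x = cos φ₁ sin φ₂ − sin φ₁ cos φ₂ cos Δλ = (0.9262)(0.8222) − (-0.3770)(0.5691)(0.0724) = 0.7771
θ = atan2(y, x) = -36.15°; adding 360° gives 324°.

324°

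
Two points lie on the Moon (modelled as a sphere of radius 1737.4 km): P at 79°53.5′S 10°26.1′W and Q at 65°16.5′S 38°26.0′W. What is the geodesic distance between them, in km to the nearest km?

Let φ₁ = -1.3944 rad, φ₂ = -1.1393 rad, and Δλ = -0.4887 rad.
cos c = sin φ₁ sin φ₂ + cos φ₁ cos φ₂ cos Δλ = (-0.9845)(-0.9083) + (0.1755)(0.4183)(0.8830) = 0.95904,
so c = arccos(0.95904) = 0.28719 rad.
Distance = R·c = 1737.4 × 0.2872 ≈ 499 km.

499 km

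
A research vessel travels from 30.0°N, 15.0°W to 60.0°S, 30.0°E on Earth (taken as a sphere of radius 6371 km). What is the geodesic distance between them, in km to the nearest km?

10818 km

Let φ₁ = 0.5236 rad, φ₂ = -1.0472 rad, and Δλ = 0.7854 rad.
cos c = sin φ₁ sin φ₂ + cos φ₁ cos φ₂ cos Δλ = (0.5000)(-0.8660) + (0.8660)(0.5000)(0.7071) = -0.12683,
so c = arccos(-0.12683) = 1.69797 rad.
Distance = R·c = 6371 × 1.6980 ≈ 10818 km.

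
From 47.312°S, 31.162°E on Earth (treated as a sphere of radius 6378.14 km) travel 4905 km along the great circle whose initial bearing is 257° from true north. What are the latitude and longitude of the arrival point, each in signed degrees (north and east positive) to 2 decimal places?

Angular distance δ = d/R = 4905/6378.14 = 0.76903 rad; initial bearing θ = 4.4855 rad.
sin φ₂ = sin φ₁ cos δ + cos φ₁ sin δ cos θ = (-0.7351)(0.7186) + (0.6780)(0.6954)(-0.2250) = -0.6343, so φ₂ = -39.37°.
Δλ = atan2(sin θ sin δ cos φ₁, cos δ − sin φ₁ sin φ₂) = atan2(-0.4594, 0.2524) = -61.220°.
λ₂ = 31.162° − 61.220° = -30.06°.

-39.37°, -30.06°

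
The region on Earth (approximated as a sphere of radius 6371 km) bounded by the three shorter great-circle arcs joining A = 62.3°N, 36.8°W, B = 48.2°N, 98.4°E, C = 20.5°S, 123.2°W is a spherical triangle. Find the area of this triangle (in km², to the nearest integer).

Side lengths (central angles): a = 2.3861, b = 1.8574, c = 1.1150 rad; semiperimeter s = 2.6793.
By l'Huilier's theorem, tan(E/4) = √[tan(s/2) tan((s−a)/2) tan((s−b)/2) tan((s−c)/2)], giving spherical excess E = 1.9215 rad.
Area = E·R² = 1.9215 × (6371)² ≈ 77992700 km².

77992700 km²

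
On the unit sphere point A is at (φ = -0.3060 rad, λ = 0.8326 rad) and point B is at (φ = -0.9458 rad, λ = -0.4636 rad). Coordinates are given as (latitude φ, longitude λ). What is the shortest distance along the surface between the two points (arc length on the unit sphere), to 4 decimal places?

1.1641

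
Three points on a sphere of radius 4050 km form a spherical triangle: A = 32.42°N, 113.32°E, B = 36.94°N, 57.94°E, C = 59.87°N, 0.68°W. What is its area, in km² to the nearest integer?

5147424 km²

Side lengths (central angles): a = 0.7544, b = 1.2752, c = 0.7877 rad; semiperimeter s = 1.4086.
By l'Huilier's theorem, tan(E/4) = √[tan(s/2) tan((s−a)/2) tan((s−b)/2) tan((s−c)/2)], giving spherical excess E = 0.3138 rad.
Area = E·R² = 0.3138 × (4050)² ≈ 5147424 km².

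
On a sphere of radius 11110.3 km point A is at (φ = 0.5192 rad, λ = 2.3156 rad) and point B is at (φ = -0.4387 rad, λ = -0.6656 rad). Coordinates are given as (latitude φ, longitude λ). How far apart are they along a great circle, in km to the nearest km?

33088 km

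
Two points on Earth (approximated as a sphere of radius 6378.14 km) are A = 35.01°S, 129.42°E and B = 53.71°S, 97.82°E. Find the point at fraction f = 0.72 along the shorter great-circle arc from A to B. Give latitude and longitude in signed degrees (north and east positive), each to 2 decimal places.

-49.43°, 108.90°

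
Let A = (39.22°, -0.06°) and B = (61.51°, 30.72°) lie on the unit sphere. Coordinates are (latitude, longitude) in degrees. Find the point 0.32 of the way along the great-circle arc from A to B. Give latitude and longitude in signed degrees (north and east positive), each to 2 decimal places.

47.11°, 6.79°

The central angle between A and B is δ = 0.5090 rad.
With f = 0.32, the slerp weights are sin((1−f)δ)/sin δ = 0.6962 and sin(fδ)/sin δ = 0.3328.
Weighted sum of the unit vectors: (0.6962)·(0.7747,-0.0008,0.6323) + (0.3328)·(0.4101,0.2437,0.8789) = (0.6758, 0.0805, 0.7327).
Converting back: φ = atan2(z, √(x²+y²)) = 47.11°, λ = atan2(y, x) = 6.79°.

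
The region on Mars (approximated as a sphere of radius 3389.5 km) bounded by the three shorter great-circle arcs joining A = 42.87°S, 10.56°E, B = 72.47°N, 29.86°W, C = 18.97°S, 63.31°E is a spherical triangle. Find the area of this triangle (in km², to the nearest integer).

15598007 km²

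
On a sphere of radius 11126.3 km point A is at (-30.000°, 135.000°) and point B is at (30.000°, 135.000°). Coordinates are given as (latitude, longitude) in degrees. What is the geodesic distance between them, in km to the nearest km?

With latitudes φ₁ = -30.000°, φ₂ = 30.000° and longitude difference Δλ = 0.000°:
cos c = sin φ₁ sin φ₂ + cos φ₁ cos φ₂ cos Δλ = (-0.5000)(0.5000) + (0.8660)(0.8660)(1.0000) = 0.50000,
so c = arccos(0.50000) = 1.04720 rad.
Distance = R·c = 11126.3 × 1.0472 ≈ 11651 km.

11651 km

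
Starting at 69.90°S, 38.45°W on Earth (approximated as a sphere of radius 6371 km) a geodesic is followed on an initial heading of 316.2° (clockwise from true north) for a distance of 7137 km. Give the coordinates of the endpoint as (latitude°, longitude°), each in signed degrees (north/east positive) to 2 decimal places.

Angular distance δ = d/R = 7137/6371 = 1.12023 rad; initial bearing θ = 5.5187 rad.
sin φ₂ = sin φ₁ cos δ + cos φ₁ sin δ cos θ = (-0.9391)(0.4355) + (0.3437)(0.9002)(0.7218) = -0.1857, so φ₂ = -10.70°.
Δλ = atan2(sin θ sin δ cos φ₁, cos δ − sin φ₁ sin φ₂) = atan2(-0.2141, 0.2611) = -39.353°.
λ₂ = -38.450° − 39.353° = -77.80°.

-10.70°, -77.80°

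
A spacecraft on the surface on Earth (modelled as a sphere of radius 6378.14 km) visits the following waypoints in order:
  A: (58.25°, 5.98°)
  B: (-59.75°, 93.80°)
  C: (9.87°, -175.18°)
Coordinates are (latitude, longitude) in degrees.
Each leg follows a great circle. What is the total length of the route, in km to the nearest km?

Leg A→B: central angle 2.3811 rad, distance 15186.8 km.
Leg B→C: central angle 1.7284 rad, distance 11023.7 km.
Total: 15186.8 + 11023.7 ≈ 26211 km.

26211 km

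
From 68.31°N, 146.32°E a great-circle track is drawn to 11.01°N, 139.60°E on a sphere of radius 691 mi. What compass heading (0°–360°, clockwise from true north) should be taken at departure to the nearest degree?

With φ₁ = 1.1922, φ₂ = 0.1922, Δλ = -0.1173 rad, the forward-azimuth formula gives
θ = atan2( sin Δλ cos φ₂ , cos φ₁ sin φ₂ − sin φ₁ cos φ₂ cos Δλ ) = atan2(-0.1149, -0.8352) = -172.17°.
Adding 360° brings this into [0°, 360°): 188°.

188°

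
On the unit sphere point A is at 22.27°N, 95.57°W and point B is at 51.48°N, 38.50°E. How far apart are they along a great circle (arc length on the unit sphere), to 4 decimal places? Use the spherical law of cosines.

In radians: φ₁ = 0.3887, φ₂ = 0.8985, Δλ = 134.070° = 2.3400 rad.
cos c = sin φ₁ sin φ₂ + cos φ₁ cos φ₂ cos Δλ = (0.3790)(0.7824) + (0.9254)(0.6228)(-0.6955) = -0.10436,
so c = arccos(-0.10436) = 1.67534 rad.
On the unit sphere the arc length equals the central angle: 1.6753.

1.6753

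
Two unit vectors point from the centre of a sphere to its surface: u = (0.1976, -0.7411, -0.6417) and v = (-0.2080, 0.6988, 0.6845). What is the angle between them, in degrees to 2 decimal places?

u·v = -0.9982; |u| = 1.0000, |v| = 1.0001.
cos θ = (u·v)/(|u||v|) = -0.9981, so θ = 176.50°.

176.50°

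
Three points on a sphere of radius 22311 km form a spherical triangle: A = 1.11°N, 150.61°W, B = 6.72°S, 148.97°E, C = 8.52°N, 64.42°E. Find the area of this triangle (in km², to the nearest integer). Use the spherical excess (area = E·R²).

273405484 km²

Side lengths (central angles): a = 1.4948, b = 2.5095, c = 1.0611 rad; semiperimeter s = 2.5327.
By l'Huilier's theorem, tan(E/4) = √[tan(s/2) tan((s−a)/2) tan((s−b)/2) tan((s−c)/2)], giving spherical excess E = 0.5492 rad.
Area = E·R² = 0.5492 × (22311)² ≈ 273405484 km².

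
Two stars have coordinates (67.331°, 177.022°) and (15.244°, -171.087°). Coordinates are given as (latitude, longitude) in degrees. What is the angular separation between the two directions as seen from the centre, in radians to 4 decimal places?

0.9192 rad

Let φ₁ = 1.1751 rad, φ₂ = 0.2661 rad, and Δλ = 0.2075 rad.
Haversine: a = sin²(Δφ/2) + cos φ₁ cos φ₂ sin²(Δλ/2) = 0.1928 + (0.3854)(0.9648)(0.0107) = 0.19676.
Central angle c = 2·arcsin(√a) = 0.91916 rad.
So the angular separation is 0.9192 rad.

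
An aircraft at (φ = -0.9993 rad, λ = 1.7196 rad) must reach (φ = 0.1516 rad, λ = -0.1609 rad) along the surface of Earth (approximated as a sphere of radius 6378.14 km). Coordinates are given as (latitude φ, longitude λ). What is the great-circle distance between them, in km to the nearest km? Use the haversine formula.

Let φ₁ = -0.9993 rad, φ₂ = 0.1516 rad, and Δλ = -1.8805 rad.
Haversine: a = sin²(Δφ/2) + cos φ₁ cos φ₂ sin²(Δλ/2) = 0.2962 + (0.5409)(0.9885)(0.6524) = 0.64499.
Central angle c = 2·arcsin(√a) = 1.86500 rad.
Distance = R·c = 6378.14 × 1.8650 ≈ 11895 km.

11895 km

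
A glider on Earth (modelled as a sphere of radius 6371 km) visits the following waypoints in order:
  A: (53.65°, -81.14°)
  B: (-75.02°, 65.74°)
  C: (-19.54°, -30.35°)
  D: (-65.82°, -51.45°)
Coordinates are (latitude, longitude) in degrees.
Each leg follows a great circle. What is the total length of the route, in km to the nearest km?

30691 km

Leg A→B: central angle 2.7054 rad, distance 17235.9 km.
Leg B→C: central angle 1.2690 rad, distance 8084.7 km.
Leg C→D: central angle 0.8430 rad, distance 5370.5 km.
Total: 17235.9 + 8084.7 + 5370.5 ≈ 30691 km.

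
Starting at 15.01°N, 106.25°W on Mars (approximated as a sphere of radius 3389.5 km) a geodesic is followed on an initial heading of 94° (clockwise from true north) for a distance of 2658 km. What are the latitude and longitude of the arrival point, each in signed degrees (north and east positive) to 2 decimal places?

7.80°, -60.92°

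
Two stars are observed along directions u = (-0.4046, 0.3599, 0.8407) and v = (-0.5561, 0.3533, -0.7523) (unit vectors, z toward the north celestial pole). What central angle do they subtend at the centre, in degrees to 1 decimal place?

106.3°

u·v = -0.2803; |u| = 1.0000, |v| = 1.0000.
cos θ = (u·v)/(|u||v|) = -0.2803, so θ = 106.3°.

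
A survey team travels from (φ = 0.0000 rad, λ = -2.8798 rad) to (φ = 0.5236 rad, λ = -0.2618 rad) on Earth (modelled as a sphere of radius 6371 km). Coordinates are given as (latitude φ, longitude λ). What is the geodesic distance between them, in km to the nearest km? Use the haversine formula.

15411 km

With latitudes φ₁ = 0.000°, φ₂ = 30.000° and longitude difference Δλ = 150.000°:
Haversine: a = sin²(Δφ/2) + cos φ₁ cos φ₂ sin²(Δλ/2) = 0.0670 + (1.0000)(0.8660)(0.9330) = 0.87500.
Central angle c = 2·arcsin(√a) = 2.41886 rad.
Distance = R·c = 6371 × 2.4189 ≈ 15411 km.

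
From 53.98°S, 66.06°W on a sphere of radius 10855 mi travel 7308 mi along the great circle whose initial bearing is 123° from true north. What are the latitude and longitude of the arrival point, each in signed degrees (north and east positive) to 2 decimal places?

Angular distance δ = d/R = 7308/10855 = 0.67324 rad; initial bearing θ = 2.1468 rad.
sin φ₂ = sin φ₁ cos δ + cos φ₁ sin δ cos θ = (-0.8088)(0.7818) + (0.5881)(0.6235)(-0.5446) = -0.8320, so φ₂ = -56.31°.
Δλ = atan2(sin θ sin δ cos φ₁, cos δ − sin φ₁ sin φ₂) = atan2(0.3075, 0.1088) = 70.509°.
λ₂ = -66.060° + 70.509° = 4.45°.

-56.31°, 4.45°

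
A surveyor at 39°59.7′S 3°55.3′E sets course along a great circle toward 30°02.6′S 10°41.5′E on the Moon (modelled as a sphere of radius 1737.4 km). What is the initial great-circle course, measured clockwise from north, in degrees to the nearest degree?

31°

With φ₁ = -0.6980, φ₂ = -0.5244, Δλ = 0.1182 rad, the forward-azimuth formula gives
θ = atan2( sin Δλ cos φ₂ , cos φ₁ sin φ₂ − sin φ₁ cos φ₂ cos Δλ ) = atan2(0.1020, 0.1689) = 31.13°.
So the initial bearing is 31°.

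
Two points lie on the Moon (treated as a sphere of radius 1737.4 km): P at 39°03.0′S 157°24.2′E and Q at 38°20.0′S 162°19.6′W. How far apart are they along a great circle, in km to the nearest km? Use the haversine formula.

Let φ₁ = -0.6816 rad, φ₂ = -0.6690 rad, and Δλ = 0.7028 rad.
Haversine: a = sin²(Δφ/2) + cos φ₁ cos φ₂ sin²(Δλ/2) = 0.0000 + (0.7766)(0.7844)(0.1185) = 0.07222.
Central angle c = 2·arcsin(√a) = 0.54418 rad.
Distance = R·c = 1737.4 × 0.5442 ≈ 945 km.

945 km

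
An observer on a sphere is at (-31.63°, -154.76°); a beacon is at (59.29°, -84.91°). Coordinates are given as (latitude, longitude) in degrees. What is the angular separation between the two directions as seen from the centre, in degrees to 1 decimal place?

With latitudes φ₁ = -31.630°, φ₂ = 59.290° and longitude difference Δλ = 69.850°:
Haversine: a = sin²(Δφ/2) + cos φ₁ cos φ₂ sin²(Δλ/2) = 0.5080 + (0.8515)(0.5107)(0.3278) = 0.65055.
Central angle c = 2·arcsin(√a) = 1.87664 rad.
So the angular separation is 107.5°.

107.5°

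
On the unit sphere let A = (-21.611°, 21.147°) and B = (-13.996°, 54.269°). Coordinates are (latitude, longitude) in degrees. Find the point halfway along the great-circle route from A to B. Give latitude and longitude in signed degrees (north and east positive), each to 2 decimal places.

-18.52°, 38.07°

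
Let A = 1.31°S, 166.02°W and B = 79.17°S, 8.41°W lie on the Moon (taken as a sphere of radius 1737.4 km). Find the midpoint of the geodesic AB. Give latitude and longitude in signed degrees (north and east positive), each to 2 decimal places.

-50.48°, -161.07°

The central angle between A and B is δ = 1.7226 rad.
With f = 0.5, the slerp weights are sin((1−f)δ)/sin δ = 0.7675 and sin(fδ)/sin δ = 0.7675.
Weighted sum of the unit vectors: (0.7675)·(-0.9701,-0.2415,-0.0229) + (0.7675)·(0.1859,-0.0275,-0.9822) = (-0.6019, -0.2065, -0.7714).
Converting back: φ = atan2(z, √(x²+y²)) = -50.48°, λ = atan2(y, x) = -161.07°.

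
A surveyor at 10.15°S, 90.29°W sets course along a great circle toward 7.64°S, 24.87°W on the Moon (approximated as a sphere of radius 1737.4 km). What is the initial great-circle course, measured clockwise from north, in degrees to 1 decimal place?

93.7°

With φ₁ = -0.1772, φ₂ = -0.1333, Δλ = 1.1418 rad, the forward-azimuth formula gives
θ = atan2( sin Δλ cos φ₂ , cos φ₁ sin φ₂ − sin φ₁ cos φ₂ cos Δλ ) = atan2(0.9013, -0.0582) = 93.70°.
So the initial bearing is 93.7°.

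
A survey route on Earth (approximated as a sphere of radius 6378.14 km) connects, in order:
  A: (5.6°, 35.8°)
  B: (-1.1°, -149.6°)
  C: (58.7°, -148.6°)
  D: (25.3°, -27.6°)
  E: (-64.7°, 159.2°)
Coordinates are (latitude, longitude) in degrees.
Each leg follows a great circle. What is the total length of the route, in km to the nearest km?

50768 km

Leg A→B: central angle 3.0191 rad, distance 19255.9 km.
Leg B→C: central angle 1.0438 rad, distance 6657.5 km.
Leg C→D: central angle 1.4472 rad, distance 9230.6 km.
Leg D→E: central angle 2.4497 rad, distance 15624.3 km.
Total: 19255.9 + 6657.5 + 9230.6 + 15624.3 ≈ 50768 km.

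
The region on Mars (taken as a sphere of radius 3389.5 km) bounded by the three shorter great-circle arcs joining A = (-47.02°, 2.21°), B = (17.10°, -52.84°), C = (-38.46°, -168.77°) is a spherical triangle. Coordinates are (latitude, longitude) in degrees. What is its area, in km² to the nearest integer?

22402037 km²

Side lengths (central angles): a = 2.1062, b = 1.6431, c = 1.4120 rad; semiperimeter s = 2.5806.
By l'Huilier's theorem, tan(E/4) = √[tan(s/2) tan((s−a)/2) tan((s−b)/2) tan((s−c)/2)], giving spherical excess E = 1.9499 rad.
Area = E·R² = 1.9499 × (3389.5)² ≈ 22402037 km².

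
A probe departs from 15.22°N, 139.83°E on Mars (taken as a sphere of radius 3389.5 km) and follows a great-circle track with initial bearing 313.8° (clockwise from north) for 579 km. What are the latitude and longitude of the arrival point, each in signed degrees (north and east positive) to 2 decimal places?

Angular distance δ = d/R = 579/3389.5 = 0.17082 rad; initial bearing θ = 5.4768 rad.
sin φ₂ = sin φ₁ cos δ + cos φ₁ sin δ cos θ = (0.2625)(0.9854) + (0.9649)(0.1700)(0.6921) = 0.3722, so φ₂ = 21.85°.
Δλ = atan2(sin θ sin δ cos φ₁, cos δ − sin φ₁ sin φ₂) = atan2(-0.1184, 0.8877) = -7.596°.
λ₂ = 139.830° − 7.596° = 132.23°.

21.85°, 132.23°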